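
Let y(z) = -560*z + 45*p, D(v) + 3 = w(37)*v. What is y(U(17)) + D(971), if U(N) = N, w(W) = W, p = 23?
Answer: 27439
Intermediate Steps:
D(v) = -3 + 37*v
y(z) = 1035 - 560*z (y(z) = -560*z + 45*23 = -560*z + 1035 = 1035 - 560*z)
y(U(17)) + D(971) = (1035 - 560*17) + (-3 + 37*971) = (1035 - 9520) + (-3 + 35927) = -8485 + 35924 = 27439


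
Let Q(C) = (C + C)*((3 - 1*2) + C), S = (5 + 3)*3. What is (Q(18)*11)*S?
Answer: 180576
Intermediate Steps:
S = 24 (S = 8*3 = 24)
Q(C) = 2*C*(1 + C) (Q(C) = (2*C)*((3 - 2) + C) = (2*C)*(1 + C) = 2*C*(1 + C))
(Q(18)*11)*S = ((2*18*(1 + 18))*11)*24 = ((2*18*19)*11)*24 = (684*11)*24 = 7524*24 = 180576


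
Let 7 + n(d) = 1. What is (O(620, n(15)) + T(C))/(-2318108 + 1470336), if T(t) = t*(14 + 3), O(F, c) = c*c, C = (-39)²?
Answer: -25893/847772 ≈ -0.030542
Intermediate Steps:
n(d) = -6 (n(d) = -7 + 1 = -6)
C = 1521
O(F, c) = c²
T(t) = 17*t (T(t) = t*17 = 17*t)
(O(620, n(15)) + T(C))/(-2318108 + 1470336) = ((-6)² + 17*1521)/(-2318108 + 1470336) = (36 + 25857)/(-847772) = 25893*(-1/847772) = -25893/847772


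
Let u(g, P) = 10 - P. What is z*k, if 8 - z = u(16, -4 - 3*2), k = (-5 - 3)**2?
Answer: -768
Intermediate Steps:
k = 64 (k = (-8)**2 = 64)
z = -12 (z = 8 - (10 - (-4 - 3*2)) = 8 - (10 - (-4 - 6)) = 8 - (10 - 1*(-10)) = 8 - (10 + 10) = 8 - 1*20 = 8 - 20 = -12)
z*k = -12*64 = -768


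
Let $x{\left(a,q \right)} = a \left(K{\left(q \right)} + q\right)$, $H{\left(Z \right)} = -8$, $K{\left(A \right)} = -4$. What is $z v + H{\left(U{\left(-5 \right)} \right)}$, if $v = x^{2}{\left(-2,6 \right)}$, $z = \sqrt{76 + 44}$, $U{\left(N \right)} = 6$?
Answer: $-8 + 32 \sqrt{30} \approx 167.27$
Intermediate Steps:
$z = 2 \sqrt{30}$ ($z = \sqrt{120} = 2 \sqrt{30} \approx 10.954$)
$x{\left(a,q \right)} = a \left(-4 + q\right)$
$v = 16$ ($v = \left(- 2 \left(-4 + 6\right)\right)^{2} = \left(\left(-2\right) 2\right)^{2} = \left(-4\right)^{2} = 16$)
$z v + H{\left(U{\left(-5 \right)} \right)} = 2 \sqrt{30} \cdot 16 - 8 = 32 \sqrt{30} - 8 = -8 + 32 \sqrt{30}$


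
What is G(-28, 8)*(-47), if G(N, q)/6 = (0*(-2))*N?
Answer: 0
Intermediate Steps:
G(N, q) = 0 (G(N, q) = 6*((0*(-2))*N) = 6*(0*N) = 6*0 = 0)
G(-28, 8)*(-47) = 0*(-47) = 0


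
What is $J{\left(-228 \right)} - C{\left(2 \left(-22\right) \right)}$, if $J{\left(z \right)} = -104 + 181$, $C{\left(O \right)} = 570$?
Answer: $-493$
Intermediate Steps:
$J{\left(z \right)} = 77$
$J{\left(-228 \right)} - C{\left(2 \left(-22\right) \right)} = 77 - 570 = -493$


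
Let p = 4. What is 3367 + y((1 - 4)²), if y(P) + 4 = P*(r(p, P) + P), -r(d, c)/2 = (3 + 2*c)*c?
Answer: 42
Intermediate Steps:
r(d, c) = -2*c*(3 + 2*c) (r(d, c) = -2*(3 + 2*c)*c = -2*c*(3 + 2*c))
y(P) = -4 + P*(P - 2*P*(3 + 2*P)) (y(P) = -4 + P*(-2*P*(3 + 2*P) + P) = -4 + P*(P - 2*P*(3 + 2*P)))
3367 + y((1 - 4)²) = 3367 + (-4 - 5*(1 - 4)⁴ - 4*(1 - 4)⁶) = 3367 + (-4 - 5*((-3)²)² - 4*((-3)²)³) = 3367 + (-4 - 5*9² - 4*9³) = 3367 + (-4 - 5*81 - 4*729) = 3367 + (-4 - 405 - 2916) = 3367 - 3325 = 42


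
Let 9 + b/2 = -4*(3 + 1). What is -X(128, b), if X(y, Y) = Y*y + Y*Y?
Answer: 3900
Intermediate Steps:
b = -50 (b = -18 + 2*(-4*(3 + 1)) = -18 + 2*(-4*4) = -18 + 2*(-16) = -18 - 32 = -50)
X(y, Y) = Y² + Y*y (X(y, Y) = Y*y + Y² = Y² + Y*y)
-X(128, b) = -(-50)*(-50 + 128) = -(-50)*78 = -1*(-3900) = 3900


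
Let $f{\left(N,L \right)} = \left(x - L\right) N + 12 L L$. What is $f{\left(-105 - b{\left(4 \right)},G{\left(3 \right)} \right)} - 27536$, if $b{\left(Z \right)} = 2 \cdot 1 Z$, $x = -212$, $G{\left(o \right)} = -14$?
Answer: $-2810$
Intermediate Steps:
$b{\left(Z \right)} = 2 Z$
$f{\left(N,L \right)} = 12 L^{2} + N \left(-212 - L\right)$ ($f{\left(N,L \right)} = \left(-212 - L\right) N + 12 L L = N \left(-212 - L\right) + 12 L^{2} = 12 L^{2} + N \left(-212 - L\right)$)
$f{\left(-105 - b{\left(4 \right)},G{\left(3 \right)} \right)} - 27536 = \left(- 212 \left(-105 - 2 \cdot 4\right) + 12 \left(-14\right)^{2} - - 14 \left(-105 - 2 \cdot 4\right)\right) - 27536 = \left(- 212 \left(-105 - 8\right) + 12 \cdot 196 - - 14 \left(-105 - 8\right)\right) - 27536 = \left(- 212 \left(-105 - 8\right) + 2352 - - 14 \left(-105 - 8\right)\right) - 27536 = \left(\left(-212\right) \left(-113\right) + 2352 - \left(-14\right) \left(-113\right)\right) - 27536 = \left(23956 + 2352 - 1582\right) - 27536 = 24726 - 27536 = -2810$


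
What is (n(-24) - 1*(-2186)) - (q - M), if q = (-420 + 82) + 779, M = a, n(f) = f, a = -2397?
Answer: -676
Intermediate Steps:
M = -2397
q = 441 (q = -338 + 779 = 441)
(n(-24) - 1*(-2186)) - (q - M) = (-24 - 1*(-2186)) - (441 - 1*(-2397)) = (-24 + 2186) - (441 + 2397) = 2162 - 1*2838 = 2162 - 2838 = -676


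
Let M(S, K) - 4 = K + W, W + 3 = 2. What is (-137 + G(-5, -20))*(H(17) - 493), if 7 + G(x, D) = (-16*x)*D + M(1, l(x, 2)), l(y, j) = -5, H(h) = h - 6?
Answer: 841572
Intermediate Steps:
W = -1 (W = -3 + 2 = -1)
H(h) = -6 + h
M(S, K) = 3 + K (M(S, K) = 4 + (K - 1) = 4 + (-1 + K) = 3 + K)
G(x, D) = -9 - 16*D*x (G(x, D) = -7 + ((-16*x)*D + (3 - 5)) = -7 + (-16*D*x - 2) = -7 + (-2 - 16*D*x) = -9 - 16*D*x)
(-137 + G(-5, -20))*(H(17) - 493) = (-137 + (-9 - 16*(-20)*(-5)))*((-6 + 17) - 493) = (-137 + (-9 - 1600))*(11 - 493) = (-137 - 1609)*(-482) = -1746*(-482) = 841572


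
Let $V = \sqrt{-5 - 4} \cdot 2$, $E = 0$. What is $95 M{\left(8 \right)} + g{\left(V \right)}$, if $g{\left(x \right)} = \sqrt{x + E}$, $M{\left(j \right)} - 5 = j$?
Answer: $1235 + \sqrt{6} \sqrt{i} \approx 1236.7 + 1.732 i$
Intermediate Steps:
$M{\left(j \right)} = 5 + j$
$V = 6 i$ ($V = \sqrt{-9} \cdot 2 = 3 i 2 = 6 i \approx 6.0 i$)
$g{\left(x \right)} = \sqrt{x}$ ($g{\left(x \right)} = \sqrt{x + 0} = \sqrt{x}$)
$95 M{\left(8 \right)} + g{\left(V \right)} = 95 \left(5 + 8\right) + \sqrt{6 i} = 95 \cdot 13 + \sqrt{6} \sqrt{i} = 1235 + \sqrt{6} \sqrt{i}$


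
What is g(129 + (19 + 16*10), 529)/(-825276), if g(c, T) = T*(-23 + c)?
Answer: -50255/275092 ≈ -0.18268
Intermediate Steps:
g(129 + (19 + 16*10), 529)/(-825276) = (529*(-23 + (129 + (19 + 16*10))))/(-825276) = (529*(-23 + (129 + (19 + 160))))*(-1/825276) = (529*(-23 + (129 + 179)))*(-1/825276) = (529*(-23 + 308))*(-1/825276) = (529*285)*(-1/825276) = 150765*(-1/825276) = -50255/275092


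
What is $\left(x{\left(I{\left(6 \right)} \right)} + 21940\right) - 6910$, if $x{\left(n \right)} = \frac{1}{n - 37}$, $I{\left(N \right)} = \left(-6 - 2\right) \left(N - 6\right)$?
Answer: $\frac{556109}{37} \approx 15030.0$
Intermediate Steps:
$I{\left(N \right)} = 48 - 8 N$ ($I{\left(N \right)} = - 8 \left(-6 + N\right) = 48 - 8 N$)
$x{\left(n \right)} = \frac{1}{-37 + n}$
$\left(x{\left(I{\left(6 \right)} \right)} + 21940\right) - 6910 = \left(\frac{1}{-37 + \left(48 - 48\right)} + 21940\right) - 6910 = \left(\frac{1}{-37 + 0} + 21940\right) - 6910 = \left(\frac{1}{-37} + 21940\right) - 6910 = \left(- \frac{1}{37} + 21940\right) - 6910 = \frac{811779}{37} - 6910 = \frac{556109}{37}$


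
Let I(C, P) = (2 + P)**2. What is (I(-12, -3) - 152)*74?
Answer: -11174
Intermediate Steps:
(I(-12, -3) - 152)*74 = ((2 - 3)**2 - 152)*74 = ((-1)**2 - 152)*74 = (1 - 152)*74 = -151*74 = -11174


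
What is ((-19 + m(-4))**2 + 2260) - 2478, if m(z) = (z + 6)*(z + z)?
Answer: 1007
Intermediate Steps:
m(z) = 2*z*(6 + z) (m(z) = (6 + z)*(2*z) = 2*z*(6 + z))
((-19 + m(-4))**2 + 2260) - 2478 = ((-19 + 2*(-4)*(6 - 4))**2 + 2260) - 2478 = ((-19 + 2*(-4)*2)**2 + 2260) - 2478 = ((-19 - 16)**2 + 2260) - 2478 = ((-35)**2 + 2260) - 2478 = (1225 + 2260) - 2478 = 3485 - 2478 = 1007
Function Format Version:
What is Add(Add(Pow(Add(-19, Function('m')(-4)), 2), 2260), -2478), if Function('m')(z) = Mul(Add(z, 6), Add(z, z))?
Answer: 1007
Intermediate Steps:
Function('m')(z) = Mul(2, z, Add(6, z)) (Function('m')(z) = Mul(Add(6, z), Mul(2, z)) = Mul(2, z, Add(6, z)))
Add(Add(Pow(Add(-19, Function('m')(-4)), 2), 2260), -2478) = Add(Add(Pow(Add(-19, Mul(2, -4, Add(6, -4))), 2), 2260), -2478) = Add(Add(Pow(Add(-19, Mul(2, -4, 2)), 2), 2260), -2478) = Add(Add(Pow(Add(-19, -16), 2), 2260), -2478) = Add(Add(Pow(-35, 2), 2260), -2478) = Add(Add(1225, 2260), -2478) = Add(3485, -2478) = 1007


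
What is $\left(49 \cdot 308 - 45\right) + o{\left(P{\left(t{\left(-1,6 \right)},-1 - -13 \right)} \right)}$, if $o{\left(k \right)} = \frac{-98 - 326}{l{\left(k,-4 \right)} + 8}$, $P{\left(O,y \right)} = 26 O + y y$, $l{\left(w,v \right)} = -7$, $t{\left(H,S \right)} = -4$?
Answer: $14623$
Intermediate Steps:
$P{\left(O,y \right)} = y^{2} + 26 O$ ($P{\left(O,y \right)} = 26 O + y^{2} = y^{2} + 26 O$)
$o{\left(k \right)} = -424$ ($o{\left(k \right)} = \frac{-98 - 326}{-7 + 8} = - \frac{424}{1} = \left(-424\right) 1 = -424$)
$\left(49 \cdot 308 - 45\right) + o{\left(P{\left(t{\left(-1,6 \right)},-1 - -13 \right)} \right)} = \left(49 \cdot 308 - 45\right) - 424 = \left(15092 - 45\right) - 424 = 15047 - 424 = 14623$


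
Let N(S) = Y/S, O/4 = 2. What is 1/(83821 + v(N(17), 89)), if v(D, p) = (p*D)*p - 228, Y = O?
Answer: 17/1484449 ≈ 1.1452e-5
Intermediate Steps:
O = 8 (O = 4*2 = 8)
Y = 8
N(S) = 8/S
v(D, p) = -228 + D*p**2 (v(D, p) = (D*p)*p - 228 = D*p**2 - 228 = -228 + D*p**2)
1/(83821 + v(N(17), 89)) = 1/(83821 + (-228 + (8/17)*89**2)) = 1/(83821 + (-228 + (8*(1/17))*7921)) = 1/(83821 + (-228 + (8/17)*7921)) = 1/(83821 + (-228 + 63368/17)) = 1/(83821 + 59492/17) = 1/(1484449/17) = 17/1484449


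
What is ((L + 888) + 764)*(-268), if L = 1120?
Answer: -742896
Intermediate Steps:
((L + 888) + 764)*(-268) = ((1120 + 888) + 764)*(-268) = (2008 + 764)*(-268) = 2772*(-268) = -742896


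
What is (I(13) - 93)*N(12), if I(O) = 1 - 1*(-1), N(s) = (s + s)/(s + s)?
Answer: -91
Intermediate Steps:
N(s) = 1 (N(s) = (2*s)/((2*s)) = (2*s)*(1/(2*s)) = 1)
I(O) = 2 (I(O) = 1 + 1 = 2)
(I(13) - 93)*N(12) = (2 - 93)*1 = -91*1 = -91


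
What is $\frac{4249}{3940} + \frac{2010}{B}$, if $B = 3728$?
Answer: $\frac{2969959}{1836040} \approx 1.6176$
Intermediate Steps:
$\frac{4249}{3940} + \frac{2010}{B} = \frac{4249}{3940} + \frac{2010}{3728} = 4249 \cdot \frac{1}{3940} + 2010 \cdot \frac{1}{3728} = \frac{4249}{3940} + \frac{1005}{1864} = \frac{2969959}{1836040}$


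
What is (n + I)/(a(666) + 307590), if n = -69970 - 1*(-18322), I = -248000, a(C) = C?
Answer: -9364/9633 ≈ -0.97208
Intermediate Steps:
n = -51648 (n = -69970 + 18322 = -51648)
(n + I)/(a(666) + 307590) = (-51648 - 248000)/(666 + 307590) = -299648/308256 = -299648*1/308256 = -9364/9633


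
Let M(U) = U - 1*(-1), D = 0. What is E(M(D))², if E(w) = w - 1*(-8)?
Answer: 81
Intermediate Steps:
M(U) = 1 + U (M(U) = U + 1 = 1 + U)
E(w) = 8 + w (E(w) = w + 8 = 8 + w)
E(M(D))² = (8 + (1 + 0))² = (8 + 1)² = 9² = 81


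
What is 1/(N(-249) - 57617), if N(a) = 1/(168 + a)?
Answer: -81/4666978 ≈ -1.7356e-5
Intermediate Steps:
1/(N(-249) - 57617) = 1/(1/(168 - 249) - 57617) = 1/(1/(-81) - 57617) = 1/(-1/81 - 57617) = 1/(-4666978/81) = -81/4666978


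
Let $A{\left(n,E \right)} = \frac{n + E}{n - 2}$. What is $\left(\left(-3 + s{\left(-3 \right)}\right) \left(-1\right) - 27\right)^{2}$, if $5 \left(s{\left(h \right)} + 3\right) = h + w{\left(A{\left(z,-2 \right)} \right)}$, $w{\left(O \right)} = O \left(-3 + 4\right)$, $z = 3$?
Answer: $\frac{10609}{25} \approx 424.36$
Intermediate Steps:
$A{\left(n,E \right)} = \frac{E + n}{-2 + n}$
$w{\left(O \right)} = O$ ($w{\left(O \right)} = O 1 = O$)
$s{\left(h \right)} = - \frac{14}{5} + \frac{h}{5}$ ($s{\left(h \right)} = -3 + \frac{h + \frac{-2 + 3}{-2 + 3}}{5} = -3 + \frac{h + 1^{-1} \cdot 1}{5} = -3 + \frac{h + 1 \cdot 1}{5} = -3 + \frac{h + 1}{5} = -3 + \frac{1 + h}{5} = -3 + \left(\frac{1}{5} + \frac{h}{5}\right) = - \frac{14}{5} + \frac{h}{5}$)
$\left(\left(-3 + s{\left(-3 \right)}\right) \left(-1\right) - 27\right)^{2} = \left(\left(-3 + \left(- \frac{14}{5} + \frac{1}{5} \left(-3\right)\right)\right) \left(-1\right) - 27\right)^{2} = \left(\left(-3 - \frac{17}{5}\right) \left(-1\right) - 27\right)^{2} = \left(\left(- \frac{32}{5}\right) \left(-1\right) - 27\right)^{2} = \left(\frac{32}{5} - 27\right)^{2} = \left(- \frac{103}{5}\right)^{2} = \frac{10609}{25}$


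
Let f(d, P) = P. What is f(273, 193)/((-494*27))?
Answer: -193/13338 ≈ -0.014470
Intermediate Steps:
f(273, 193)/((-494*27)) = 193/((-494*27)) = 193/(-13338) = 193*(-1/13338) = -193/13338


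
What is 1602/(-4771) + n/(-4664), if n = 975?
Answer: -12123453/22251944 ≈ -0.54483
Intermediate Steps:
1602/(-4771) + n/(-4664) = 1602/(-4771) + 975/(-4664) = 1602*(-1/4771) + 975*(-1/4664) = -1602/4771 - 975/4664 = -12123453/22251944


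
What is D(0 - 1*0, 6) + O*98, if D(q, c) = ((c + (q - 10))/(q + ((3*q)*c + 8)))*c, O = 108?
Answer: 10581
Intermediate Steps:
D(q, c) = c*(-10 + c + q)/(8 + q + 3*c*q) (D(q, c) = ((c + (-10 + q))/(q + (3*c*q + 8)))*c = ((-10 + c + q)/(q + (8 + 3*c*q)))*c = ((-10 + c + q)/(8 + q + 3*c*q))*c = c*(-10 + c + q)/(8 + q + 3*c*q))
D(0 - 1*0, 6) + O*98 = 6*(-10 + 6 + (0 - 1*0))/(8 + (0 - 1*0) + 3*6*(0 - 1*0)) + 108*98 = 6*(-10 + 6 + (0 + 0))/(8 + (0 + 0) + 3*6*(0 + 0)) + 10584 = 6*(-10 + 6 + 0)/(8 + 0 + 3*6*0) + 10584 = 6*(-4)/(8 + 0 + 0) + 10584 = 6*(-4)/8 + 10584 = 6*(1/8)*(-4) + 10584 = -3 + 10584 = 10581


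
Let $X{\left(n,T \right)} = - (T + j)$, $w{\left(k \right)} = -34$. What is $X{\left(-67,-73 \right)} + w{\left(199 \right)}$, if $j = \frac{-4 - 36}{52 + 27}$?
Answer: $\frac{3121}{79} \approx 39.506$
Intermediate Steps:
$j = - \frac{40}{79} \approx -0.50633$
$X{\left(n,T \right)} = \frac{40}{79} - T$ ($X{\left(n,T \right)} = - (T - \frac{40}{79}) = - (- \frac{40}{79} + T) = \frac{40}{79} - T$)
$X{\left(-67,-73 \right)} + w{\left(199 \right)} = \left(\frac{40}{79} - -73\right) - 34 = \left(\frac{40}{79} + 73\right) - 34 = \frac{5807}{79} - 34 = \frac{3121}{79}$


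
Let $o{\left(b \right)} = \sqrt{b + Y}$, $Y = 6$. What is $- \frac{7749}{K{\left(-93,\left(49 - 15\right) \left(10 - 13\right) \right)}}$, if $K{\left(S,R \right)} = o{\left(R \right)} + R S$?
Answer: $- \frac{12251169}{14997382} + \frac{2583 i \sqrt{6}}{7498691} \approx -0.81689 + 0.00084375 i$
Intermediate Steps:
$o{\left(b \right)} = \sqrt{6 + b}$ ($o{\left(b \right)} = \sqrt{b + 6} = \sqrt{6 + b}$)
$K{\left(S,R \right)} = \sqrt{6 + R} + R S$
$- \frac{7749}{K{\left(-93,\left(49 - 15\right) \left(10 - 13\right) \right)}} = - \frac{7749}{\sqrt{6 + \left(49 - 15\right) \left(10 - 13\right)} + \left(49 - 15\right) \left(10 - 13\right) \left(-93\right)} = - \frac{7749}{\sqrt{6 + 34 \left(-3\right)} + 34 \left(-3\right) \left(-93\right)} = - \frac{7749}{\sqrt{6 - 102} - -9486} = - \frac{7749}{\sqrt{-96} + 9486} = - \frac{7749}{4 i \sqrt{6} + 9486} = - \frac{7749}{9486 + 4 i \sqrt{6}}$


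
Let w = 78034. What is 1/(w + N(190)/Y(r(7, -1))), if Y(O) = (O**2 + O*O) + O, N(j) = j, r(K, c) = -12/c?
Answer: 30/2341039 ≈ 1.2815e-5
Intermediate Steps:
Y(O) = O + 2*O**2 (Y(O) = (O**2 + O**2) + O = 2*O**2 + O = O + 2*O**2)
1/(w + N(190)/Y(r(7, -1))) = 1/(78034 + 190/(((-12/(-1))*(1 + 2*(-12/(-1)))))) = 1/(78034 + 190/(((-12*(-1))*(1 + 2*(-12*(-1)))))) = 1/(78034 + 190/((12*(1 + 2*12)))) = 1/(78034 + 190/((12*(1 + 24)))) = 1/(78034 + 190/((12*25))) = 1/(78034 + 190/300) = 1/(78034 + 190*(1/300)) = 1/(78034 + 19/30) = 1/(2341039/30) = 30/2341039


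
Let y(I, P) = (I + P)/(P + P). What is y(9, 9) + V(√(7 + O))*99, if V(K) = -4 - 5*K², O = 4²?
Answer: -11780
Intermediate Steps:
O = 16
V(K) = -4 - 5*K²
y(I, P) = (I + P)/(2*P) (y(I, P) = (I + P)/((2*P)) = (I + P)*(1/(2*P)) = (I + P)/(2*P))
y(9, 9) + V(√(7 + O))*99 = (½)*(9 + 9)/9 + (-4 - 5*(√(7 + 16))²)*99 = (½)*(⅑)*18 + (-4 - 5*(√23)²)*99 = 1 + (-4 - 5*23)*99 = 1 + (-4 - 115)*99 = 1 - 119*99 = 1 - 11781 = -11780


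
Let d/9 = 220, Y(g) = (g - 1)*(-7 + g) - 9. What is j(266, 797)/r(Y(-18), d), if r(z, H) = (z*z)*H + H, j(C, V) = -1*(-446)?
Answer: 223/214985430 ≈ 1.0373e-6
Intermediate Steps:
j(C, V) = 446
Y(g) = -9 + (-1 + g)*(-7 + g) (Y(g) = (-1 + g)*(-7 + g) - 9 = -9 + (-1 + g)*(-7 + g))
d = 1980 (d = 9*220 = 1980)
r(z, H) = H + H*z² (r(z, H) = z²*H + H = H*z² + H = H + H*z²)
j(266, 797)/r(Y(-18), d) = 446/((1980*(1 + (-2 + (-18)² - 8*(-18))²))) = 446/((1980*(1 + (-2 + 324 + 144)²))) = 446/((1980*(1 + 466²))) = 446/((1980*(1 + 217156))) = 446/((1980*217157)) = 446/429970860 = 446*(1/429970860) = 223/214985430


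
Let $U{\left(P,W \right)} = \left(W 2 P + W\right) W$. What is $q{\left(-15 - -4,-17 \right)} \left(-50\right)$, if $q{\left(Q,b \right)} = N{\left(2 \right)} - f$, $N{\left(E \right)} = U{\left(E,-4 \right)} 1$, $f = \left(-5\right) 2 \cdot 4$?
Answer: $-6000$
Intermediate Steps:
$U{\left(P,W \right)} = W \left(W + 2 P W\right)$ ($U{\left(P,W \right)} = \left(2 W P + W\right) W = \left(2 P W + W\right) W = \left(W + 2 P W\right) W = W \left(W + 2 P W\right)$)
$f = -40$ ($f = \left(-10\right) 4 = -40$)
$N{\left(E \right)} = 16 + 32 E$ ($N{\left(E \right)} = \left(-4\right)^{2} \left(1 + 2 E\right) 1 = 16 \left(1 + 2 E\right) 1 = \left(16 + 32 E\right) 1 = 16 + 32 E$)
$q{\left(Q,b \right)} = 120$ ($q{\left(Q,b \right)} = \left(16 + 32 \cdot 2\right) - -40 = \left(16 + 64\right) + 40 = 80 + 40 = 120$)
$q{\left(-15 - -4,-17 \right)} \left(-50\right) = 120 \left(-50\right) = -6000$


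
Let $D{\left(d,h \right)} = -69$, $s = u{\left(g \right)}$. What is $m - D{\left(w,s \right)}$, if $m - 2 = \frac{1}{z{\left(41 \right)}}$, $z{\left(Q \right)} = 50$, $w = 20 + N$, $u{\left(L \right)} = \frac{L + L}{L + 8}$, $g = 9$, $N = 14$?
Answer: $\frac{3551}{50} \approx 71.02$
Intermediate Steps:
$u{\left(L \right)} = \frac{2 L}{8 + L}$
$w = 34$ ($w = 20 + 14 = 34$)
$s = \frac{18}{17}$ ($s = 2 \cdot 9 \frac{1}{8 + 9} = 2 \cdot 9 \cdot \frac{1}{17} = \frac{18}{17} \approx 1.0588$)
$m = \frac{101}{50}$ ($m = 2 + \frac{1}{50} = \frac{101}{50} \approx 2.02$)
$m - D{\left(w,s \right)} = \frac{101}{50} - -69 = \frac{101}{50} + 69 = \frac{3551}{50}$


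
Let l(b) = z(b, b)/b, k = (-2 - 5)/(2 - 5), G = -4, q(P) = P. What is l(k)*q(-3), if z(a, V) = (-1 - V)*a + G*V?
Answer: 22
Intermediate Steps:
z(a, V) = -4*V + a*(-1 - V) (z(a, V) = (-1 - V)*a - 4*V = a*(-1 - V) - 4*V = -4*V + a*(-1 - V))
k = 7/3 (k = -7/(-3) = -7*(-⅓) = 7/3 ≈ 2.3333)
l(b) = (-b² - 5*b)/b (l(b) = (-b - 4*b - b*b)/b = (-b - 4*b - b²)/b = (-b² - 5*b)/b)
l(k)*q(-3) = (-5 - 1*7/3)*(-3) = (-5 - 7/3)*(-3) = -22/3*(-3) = 22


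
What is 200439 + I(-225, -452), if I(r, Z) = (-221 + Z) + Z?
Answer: 199314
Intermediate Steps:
I(r, Z) = -221 + 2*Z
200439 + I(-225, -452) = 200439 + (-221 + 2*(-452)) = 200439 + (-221 - 904) = 200439 - 1125 = 199314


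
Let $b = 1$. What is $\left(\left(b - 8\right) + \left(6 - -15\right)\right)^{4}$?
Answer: $38416$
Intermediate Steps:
$\left(\left(b - 8\right) + \left(6 - -15\right)\right)^{4} = \left(\left(1 - 8\right) + \left(6 - -15\right)\right)^{4} = \left(-7 + \left(6 + 15\right)\right)^{4} = \left(-7 + 21\right)^{4} = 14^{4} = 38416$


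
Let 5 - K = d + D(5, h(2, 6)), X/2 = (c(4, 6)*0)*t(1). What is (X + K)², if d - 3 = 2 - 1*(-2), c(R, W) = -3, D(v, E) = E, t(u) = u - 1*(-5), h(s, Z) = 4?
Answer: 36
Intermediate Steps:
t(u) = 5 + u (t(u) = u + 5 = 5 + u)
d = 7 (d = 3 + (2 - 1*(-2)) = 3 + (2 + 2) = 3 + 4 = 7)
X = 0 (X = 2*((-3*0)*(5 + 1)) = 2*(0*6) = 2*0 = 0)
K = -6 (K = 5 - (7 + 4) = 5 - 1*11 = 5 - 11 = -6)
(X + K)² = (0 - 6)² = (-6)² = 36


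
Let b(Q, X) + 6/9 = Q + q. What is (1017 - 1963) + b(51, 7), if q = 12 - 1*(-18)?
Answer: -2597/3 ≈ -865.67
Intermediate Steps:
q = 30 (q = 12 + 18 = 30)
b(Q, X) = 88/3 + Q (b(Q, X) = -⅔ + (Q + 30) = -⅔ + (30 + Q) = 88/3 + Q)
(1017 - 1963) + b(51, 7) = (1017 - 1963) + (88/3 + 51) = -946 + 241/3 = -2597/3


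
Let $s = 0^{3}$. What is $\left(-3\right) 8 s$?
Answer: $0$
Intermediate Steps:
$s = 0$
$\left(-3\right) 8 s = \left(-3\right) 8 \cdot 0 = \left(-24\right) 0 = 0$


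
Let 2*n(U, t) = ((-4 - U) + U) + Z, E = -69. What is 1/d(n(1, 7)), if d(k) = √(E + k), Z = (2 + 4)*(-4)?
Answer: -I*√83/83 ≈ -0.10976*I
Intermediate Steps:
Z = -24 (Z = 6*(-4) = -24)
n(U, t) = -14 (n(U, t) = (((-4 - U) + U) - 24)/2 = (-4 - 24)/2 = (½)*(-28) = -14)
d(k) = √(-69 + k)
1/d(n(1, 7)) = 1/(√(-69 - 14)) = 1/(√(-83)) = 1/(I*√83) = -I*√83/83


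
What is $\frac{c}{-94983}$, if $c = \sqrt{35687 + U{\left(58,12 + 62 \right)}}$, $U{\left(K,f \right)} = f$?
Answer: $- \frac{\sqrt{35761}}{94983} \approx -0.0019909$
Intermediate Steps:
$c = \sqrt{35761}$ ($c = \sqrt{35687 + \left(12 + 62\right)} = \sqrt{35687 + 74} = \sqrt{35761} \approx 189.11$)
$\frac{c}{-94983} = \frac{\sqrt{35761}}{-94983} = \sqrt{35761} \left(- \frac{1}{94983}\right) = - \frac{\sqrt{35761}}{94983}$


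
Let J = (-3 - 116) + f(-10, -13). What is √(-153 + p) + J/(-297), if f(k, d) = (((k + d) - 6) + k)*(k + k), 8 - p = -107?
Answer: -661/297 + I*√38 ≈ -2.2256 + 6.1644*I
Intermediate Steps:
p = 115 (p = 8 - 1*(-107) = 8 + 107 = 115)
f(k, d) = 2*k*(-6 + d + 2*k) (f(k, d) = (((d + k) - 6) + k)*(2*k) = ((-6 + d + k) + k)*(2*k) = (-6 + d + 2*k)*(2*k) = 2*k*(-6 + d + 2*k))
J = 661 (J = (-3 - 116) + 2*(-10)*(-6 - 13 + 2*(-10)) = -119 + 2*(-10)*(-6 - 13 - 20) = -119 + 2*(-10)*(-39) = -119 + 780 = 661)
√(-153 + p) + J/(-297) = √(-153 + 115) + 661/(-297) = √(-38) + 661*(-1/297) = I*√38 - 661/297 = -661/297 + I*√38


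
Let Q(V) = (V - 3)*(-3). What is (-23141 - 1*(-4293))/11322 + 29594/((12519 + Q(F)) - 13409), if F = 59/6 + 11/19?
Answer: -2230961684/65412855 ≈ -34.106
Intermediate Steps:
F = 1187/114 (F = 59*(1/6) + 11*(1/19) = 59/6 + 11/19 = 1187/114 ≈ 10.412)
Q(V) = 9 - 3*V (Q(V) = (-3 + V)*(-3) = 9 - 3*V)
(-23141 - 1*(-4293))/11322 + 29594/((12519 + Q(F)) - 13409) = (-23141 - 1*(-4293))/11322 + 29594/((12519 + (9 - 3*1187/114)) - 13409) = (-23141 + 4293)*(1/11322) + 29594/((12519 + (9 - 1187/38)) - 13409) = -18848*1/11322 + 29594/((12519 - 845/38) - 13409) = -9424/5661 + 29594/(474877/38 - 13409) = -9424/5661 + 29594/(-34665/38) = -9424/5661 + 29594*(-38/34665) = -9424/5661 - 1124572/34665 = -2230961684/65412855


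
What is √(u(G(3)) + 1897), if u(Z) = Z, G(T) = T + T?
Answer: √1903 ≈ 43.623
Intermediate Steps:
G(T) = 2*T
√(u(G(3)) + 1897) = √(2*3 + 1897) = √(6 + 1897) = √1903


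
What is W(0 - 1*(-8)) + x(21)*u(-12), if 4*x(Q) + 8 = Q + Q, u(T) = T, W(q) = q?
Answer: -94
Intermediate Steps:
x(Q) = -2 + Q/2 (x(Q) = -2 + (Q + Q)/4 = -2 + (2*Q)/4 = -2 + Q/2)
W(0 - 1*(-8)) + x(21)*u(-12) = (0 - 1*(-8)) + (-2 + (½)*21)*(-12) = (0 + 8) + (-2 + 21/2)*(-12) = 8 + (17/2)*(-12) = 8 - 102 = -94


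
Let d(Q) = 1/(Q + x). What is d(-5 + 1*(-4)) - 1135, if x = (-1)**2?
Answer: -9081/8 ≈ -1135.1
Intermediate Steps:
x = 1
d(Q) = 1/(1 + Q) (d(Q) = 1/(Q + 1) = 1/(1 + Q))
d(-5 + 1*(-4)) - 1135 = 1/(1 + (-5 + 1*(-4))) - 1135 = 1/(1 + (-5 - 4)) - 1135 = 1/(1 - 9) - 1135 = 1/(-8) - 1135 = -1/8 - 1135 = -9081/8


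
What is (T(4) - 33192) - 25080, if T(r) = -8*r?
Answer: -58304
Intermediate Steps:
(T(4) - 33192) - 25080 = (-8*4 - 33192) - 25080 = (-32 - 33192) - 25080 = -33224 - 25080 = -58304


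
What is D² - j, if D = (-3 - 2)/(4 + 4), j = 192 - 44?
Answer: -9447/64 ≈ -147.61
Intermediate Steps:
j = 148
D = -5/8 ≈ -0.62500
D² - j = (-5/8)² - 1*148 = 25/64 - 148 = -9447/64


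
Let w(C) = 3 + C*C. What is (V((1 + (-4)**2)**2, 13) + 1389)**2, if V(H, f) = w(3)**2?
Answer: 2350089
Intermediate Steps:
w(C) = 3 + C**2
V(H, f) = 144 (V(H, f) = (3 + 3**2)**2 = (3 + 9)**2 = 12**2 = 144)
(V((1 + (-4)**2)**2, 13) + 1389)**2 = (144 + 1389)**2 = 1533**2 = 2350089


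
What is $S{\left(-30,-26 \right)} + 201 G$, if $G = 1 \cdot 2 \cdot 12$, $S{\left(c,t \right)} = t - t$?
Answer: $4824$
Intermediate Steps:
$S{\left(c,t \right)} = 0$
$G = 24$ ($G = 2 \cdot 12 = 24$)
$S{\left(-30,-26 \right)} + 201 G = 0 + 201 \cdot 24 = 0 + 4824 = 4824$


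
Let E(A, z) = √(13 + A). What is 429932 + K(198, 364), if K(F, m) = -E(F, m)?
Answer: 429932 - √211 ≈ 4.2992e+5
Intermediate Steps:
K(F, m) = -√(13 + F)
429932 + K(198, 364) = 429932 - √(13 + 198) = 429932 - √211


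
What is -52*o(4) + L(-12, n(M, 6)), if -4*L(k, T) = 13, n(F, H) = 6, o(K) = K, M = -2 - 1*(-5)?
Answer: -845/4 ≈ -211.25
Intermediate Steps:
M = 3 (M = -2 + 5 = 3)
L(k, T) = -13/4 (L(k, T) = -¼*13 = -13/4)
-52*o(4) + L(-12, n(M, 6)) = -52*4 - 13/4 = -208 - 13/4 = -845/4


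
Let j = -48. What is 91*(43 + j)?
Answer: -455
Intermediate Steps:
91*(43 + j) = 91*(43 - 48) = 91*(-5) = -455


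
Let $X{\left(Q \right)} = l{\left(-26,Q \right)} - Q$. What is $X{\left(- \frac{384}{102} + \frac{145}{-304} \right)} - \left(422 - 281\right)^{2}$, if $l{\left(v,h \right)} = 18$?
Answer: $- \frac{102630063}{5168} \approx -19859.0$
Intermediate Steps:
$X{\left(Q \right)} = 18 - Q$
$X{\left(- \frac{384}{102} + \frac{145}{-304} \right)} - \left(422 - 281\right)^{2} = \left(18 - \left(- \frac{384}{102} + \frac{145}{-304}\right)\right) - \left(422 - 281\right)^{2} = \left(18 - \left(\left(-384\right) \frac{1}{102} + 145 \left(- \frac{1}{304}\right)\right)\right) - 141^{2} = \left(18 - \left(- \frac{64}{17} - \frac{145}{304}\right)\right) - 19881 = \left(18 - - \frac{21921}{5168}\right) - 19881 = \left(18 + \frac{21921}{5168}\right) - 19881 = \frac{114945}{5168} - 19881 = - \frac{102630063}{5168}$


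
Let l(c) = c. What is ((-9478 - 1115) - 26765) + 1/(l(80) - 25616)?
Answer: -953973889/25536 ≈ -37358.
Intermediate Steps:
((-9478 - 1115) - 26765) + 1/(l(80) - 25616) = ((-9478 - 1115) - 26765) + 1/(80 - 25616) = (-10593 - 26765) + 1/(-25536) = -37358 - 1/25536 = -953973889/25536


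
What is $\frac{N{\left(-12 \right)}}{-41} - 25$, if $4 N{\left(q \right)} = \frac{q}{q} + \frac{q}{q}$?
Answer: $- \frac{2051}{82} \approx -25.012$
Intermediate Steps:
$N{\left(q \right)} = \frac{1}{2}$ ($N{\left(q \right)} = \frac{\frac{q}{q} + \frac{q}{q}}{4} = \frac{1 + 1}{4} = \frac{1}{4} \cdot 2 = \frac{1}{2}$)
$\frac{N{\left(-12 \right)}}{-41} - 25 = \frac{1}{-41} \cdot \frac{1}{2} - 25 = \left(- \frac{1}{41}\right) \frac{1}{2} - 25 = - \frac{1}{82} - 25 = - \frac{2051}{82}$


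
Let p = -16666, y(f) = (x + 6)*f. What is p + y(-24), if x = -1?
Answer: -16786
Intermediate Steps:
y(f) = 5*f (y(f) = (-1 + 6)*f = 5*f)
p + y(-24) = -16666 + 5*(-24) = -16666 - 120 = -16786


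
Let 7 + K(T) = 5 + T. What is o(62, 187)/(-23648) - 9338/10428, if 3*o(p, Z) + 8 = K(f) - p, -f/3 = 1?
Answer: -55141081/61650336 ≈ -0.89442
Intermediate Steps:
f = -3 (f = -3*1 = -3)
K(T) = -2 + T (K(T) = -7 + (5 + T) = -2 + T)
o(p, Z) = -13/3 - p/3 (o(p, Z) = -8/3 + ((-2 - 3) - p)/3 = -8/3 + (-5 - p)/3 = -8/3 + (-5/3 - p/3) = -13/3 - p/3)
o(62, 187)/(-23648) - 9338/10428 = (-13/3 - 1/3*62)/(-23648) - 9338/10428 = (-13/3 - 62/3)*(-1/23648) - 9338*1/10428 = -25*(-1/23648) - 4669/5214 = 25/23648 - 4669/5214 = -55141081/61650336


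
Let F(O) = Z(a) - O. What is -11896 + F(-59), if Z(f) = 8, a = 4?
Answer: -11829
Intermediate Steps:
F(O) = 8 - O
-11896 + F(-59) = -11896 + (8 - 1*(-59)) = -11896 + (8 + 59) = -11896 + 67 = -11829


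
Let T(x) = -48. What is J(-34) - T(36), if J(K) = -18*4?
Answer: -24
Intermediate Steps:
J(K) = -72
J(-34) - T(36) = -72 - 1*(-48) = -72 + 48 = -24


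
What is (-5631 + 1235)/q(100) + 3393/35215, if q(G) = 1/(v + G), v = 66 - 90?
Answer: -11765187247/35215 ≈ -3.3410e+5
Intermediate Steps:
v = -24
q(G) = 1/(-24 + G)
(-5631 + 1235)/q(100) + 3393/35215 = (-5631 + 1235)/(1/(-24 + 100)) + 3393/35215 = -4396/(1/76) + 3393*(1/35215) = -4396/1/76 + 3393/35215 = -4396*76 + 3393/35215 = -334096 + 3393/35215 = -11765187247/35215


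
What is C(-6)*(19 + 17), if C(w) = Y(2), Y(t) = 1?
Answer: 36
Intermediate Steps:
C(w) = 1
C(-6)*(19 + 17) = 1*(19 + 17) = 1*36 = 36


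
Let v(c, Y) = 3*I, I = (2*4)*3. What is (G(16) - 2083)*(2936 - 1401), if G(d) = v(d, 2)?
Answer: -3086885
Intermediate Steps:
I = 24 (I = 8*3 = 24)
v(c, Y) = 72 (v(c, Y) = 3*24 = 72)
G(d) = 72
(G(16) - 2083)*(2936 - 1401) = (72 - 2083)*(2936 - 1401) = -2011*1535 = -3086885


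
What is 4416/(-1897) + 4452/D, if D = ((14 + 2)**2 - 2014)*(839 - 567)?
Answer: -176672555/75591656 ≈ -2.3372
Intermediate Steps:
D = -478176 (D = (16**2 - 2014)*272 = (256 - 2014)*272 = -1758*272 = -478176)
4416/(-1897) + 4452/D = 4416/(-1897) + 4452/(-478176) = 4416*(-1/1897) + 4452*(-1/478176) = -4416/1897 - 371/39848 = -176672555/75591656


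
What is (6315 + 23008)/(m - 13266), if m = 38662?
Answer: 4189/3628 ≈ 1.1546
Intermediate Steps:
(6315 + 23008)/(m - 13266) = (6315 + 23008)/(38662 - 13266) = 29323/25396 = 29323*(1/25396) = 4189/3628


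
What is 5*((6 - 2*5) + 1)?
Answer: -15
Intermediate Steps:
5*((6 - 2*5) + 1) = 5*((6 - 10) + 1) = 5*(-4 + 1) = 5*(-3) = -15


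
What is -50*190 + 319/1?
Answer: -9181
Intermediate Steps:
-50*190 + 319/1 = -9500 + 319*1 = -9500 + 319 = -9181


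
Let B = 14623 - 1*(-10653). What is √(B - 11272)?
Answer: 6*√389 ≈ 118.34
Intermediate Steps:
B = 25276 (B = 14623 + 10653 = 25276)
√(B - 11272) = √(25276 - 11272) = √14004 = 6*√389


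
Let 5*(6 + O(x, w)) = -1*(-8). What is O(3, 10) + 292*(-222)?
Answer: -324142/5 ≈ -64828.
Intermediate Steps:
O(x, w) = -22/5 (O(x, w) = -6 + (-1*(-8))/5 = -6 + (⅕)*8 = -6 + 8/5 = -22/5)
O(3, 10) + 292*(-222) = -22/5 + 292*(-222) = -22/5 - 64824 = -324142/5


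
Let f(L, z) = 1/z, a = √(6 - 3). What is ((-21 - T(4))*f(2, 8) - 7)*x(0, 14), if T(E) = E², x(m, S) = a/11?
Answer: -93*√3/88 ≈ -1.8305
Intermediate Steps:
a = √3 ≈ 1.7320
x(m, S) = √3/11
((-21 - T(4))*f(2, 8) - 7)*x(0, 14) = ((-21 - 1*4²)/8 - 7)*(√3/11) = ((-21 - 1*16)*(⅛) - 7)*(√3/11) = ((-21 - 16)*(⅛) - 7)*(√3/11) = (-37*⅛ - 7)*(√3/11) = (-37/8 - 7)*(√3/11) = -93*√3/88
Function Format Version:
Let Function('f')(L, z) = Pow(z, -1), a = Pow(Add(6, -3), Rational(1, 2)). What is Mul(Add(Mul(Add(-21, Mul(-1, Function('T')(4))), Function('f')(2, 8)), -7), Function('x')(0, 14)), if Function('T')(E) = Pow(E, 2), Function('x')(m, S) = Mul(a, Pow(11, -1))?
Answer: Mul(Rational(-93, 88), Pow(3, Rational(1, 2))) ≈ -1.8305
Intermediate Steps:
a = Pow(3, Rational(1, 2)) ≈ 1.7320
Function('x')(m, S) = Mul(Rational(1, 11), Pow(3, Rational(1, 2))) (Function('x')(m, S) = Mul(Pow(3, Rational(1, 2)), Pow(11, -1)) = Mul(Pow(3, Rational(1, 2)), Rational(1, 11)) = Mul(Rational(1, 11), Pow(3, Rational(1, 2))))
Mul(Add(Mul(Add(-21, Mul(-1, Function('T')(4))), Function('f')(2, 8)), -7), Function('x')(0, 14)) = Mul(Add(Mul(Add(-21, Mul(-1, Pow(4, 2))), Pow(8, -1)), -7), Mul(Rational(1, 11), Pow(3, Rational(1, 2)))) = Mul(Add(Mul(Add(-21, Mul(-1, 16)), Rational(1, 8)), -7), Mul(Rational(1, 11), Pow(3, Rational(1, 2)))) = Mul(Add(Mul(Add(-21, -16), Rational(1, 8)), -7), Mul(Rational(1, 11), Pow(3, Rational(1, 2)))) = Mul(Add(Mul(-37, Rational(1, 8)), -7), Mul(Rational(1, 11), Pow(3, Rational(1, 2)))) = Mul(Add(Rational(-37, 8), -7), Mul(Rational(1, 11), Pow(3, Rational(1, 2)))) = Mul(Rational(-93, 8), Mul(Rational(1, 11), Pow(3, Rational(1, 2)))) = Mul(Rational(-93, 88), Pow(3, Rational(1, 2)))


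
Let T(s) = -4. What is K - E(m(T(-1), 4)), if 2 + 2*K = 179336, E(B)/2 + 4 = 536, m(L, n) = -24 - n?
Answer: 88603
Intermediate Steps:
E(B) = 1064 (E(B) = -8 + 2*536 = -8 + 1072 = 1064)
K = 89667 (K = -1 + (½)*179336 = -1 + 89668 = 89667)
K - E(m(T(-1), 4)) = 89667 - 1*1064 = 89667 - 1064 = 88603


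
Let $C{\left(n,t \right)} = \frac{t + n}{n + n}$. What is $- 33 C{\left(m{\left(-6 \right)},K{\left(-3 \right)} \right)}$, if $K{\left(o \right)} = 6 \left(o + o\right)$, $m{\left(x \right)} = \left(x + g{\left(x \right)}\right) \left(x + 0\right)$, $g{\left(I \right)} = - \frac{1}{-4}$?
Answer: $\frac{33}{46} \approx 0.71739$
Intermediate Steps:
$g{\left(I \right)} = \frac{1}{4}$ ($g{\left(I \right)} = \left(-1\right) \left(- \frac{1}{4}\right) = \frac{1}{4}$)
$m{\left(x \right)} = x \left(\frac{1}{4} + x\right)$ ($m{\left(x \right)} = \left(x + \frac{1}{4}\right) \left(x + 0\right) = \left(\frac{1}{4} + x\right) x = x \left(\frac{1}{4} + x\right)$)
$K{\left(o \right)} = 12 o$ ($K{\left(o \right)} = 6 \cdot 2 o = 12 o$)
$C{\left(n,t \right)} = \frac{n + t}{2 n}$
$- 33 C{\left(m{\left(-6 \right)},K{\left(-3 \right)} \right)} = - 33 \frac{- 6 \left(\frac{1}{4} - 6\right) + 12 \left(-3\right)}{2 \left(- 6 \left(\frac{1}{4} - 6\right)\right)} = - 33 \frac{\left(-6\right) \left(- \frac{23}{4}\right) - 36}{2 \left(\left(-6\right) \left(- \frac{23}{4}\right)\right)} = - 33 \frac{\frac{69}{2} - 36}{2 \cdot \frac{69}{2}} = - 33 \cdot \frac{1}{2} \cdot \frac{2}{69} \left(- \frac{3}{2}\right) = \left(-33\right) \left(- \frac{1}{46}\right) = \frac{33}{46}$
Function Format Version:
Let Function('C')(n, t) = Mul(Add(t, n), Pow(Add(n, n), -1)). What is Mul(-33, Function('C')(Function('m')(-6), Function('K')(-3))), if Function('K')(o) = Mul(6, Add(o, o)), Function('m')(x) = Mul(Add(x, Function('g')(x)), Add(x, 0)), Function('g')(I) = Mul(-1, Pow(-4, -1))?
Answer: Rational(33, 46) ≈ 0.71739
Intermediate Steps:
Function('g')(I) = Rational(1, 4) (Function('g')(I) = Mul(-1, Rational(-1, 4)) = Rational(1, 4))
Function('m')(x) = Mul(x, Add(Rational(1, 4), x)) (Function('m')(x) = Mul(Add(x, Rational(1, 4)), Add(x, 0)) = Mul(Add(Rational(1, 4), x), x) = Mul(x, Add(Rational(1, 4), x)))
Function('K')(o) = Mul(12, o) (Function('K')(o) = Mul(6, Mul(2, o)) = Mul(12, o))
Function('C')(n, t) = Mul(Rational(1, 2), Pow(n, -1), Add(n, t)) (Function('C')(n, t) = Mul(Add(n, t), Pow(Mul(2, n), -1)) = Mul(Add(n, t), Mul(Rational(1, 2), Pow(n, -1))) = Mul(Rational(1, 2), Pow(n, -1), Add(n, t)))
Mul(-33, Function('C')(Function('m')(-6), Function('K')(-3))) = Mul(-33, Mul(Rational(1, 2), Pow(Mul(-6, Add(Rational(1, 4), -6)), -1), Add(Mul(-6, Add(Rational(1, 4), -6)), Mul(12, -3)))) = Mul(-33, Mul(Rational(1, 2), Pow(Mul(-6, Rational(-23, 4)), -1), Add(Mul(-6, Rational(-23, 4)), -36))) = Mul(-33, Mul(Rational(1, 2), Pow(Rational(69, 2), -1), Add(Rational(69, 2), -36))) = Mul(-33, Mul(Rational(1, 2), Rational(2, 69), Rational(-3, 2))) = Mul(-33, Rational(-1, 46)) = Rational(33, 46)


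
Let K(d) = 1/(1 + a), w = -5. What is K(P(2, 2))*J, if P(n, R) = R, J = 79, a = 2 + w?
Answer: -79/2 ≈ -39.500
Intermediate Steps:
a = -3 (a = 2 - 5 = -3)
K(d) = -1/2 (K(d) = 1/(1 - 3) = 1/(-2) = -1/2)
K(P(2, 2))*J = -1/2*79 = -79/2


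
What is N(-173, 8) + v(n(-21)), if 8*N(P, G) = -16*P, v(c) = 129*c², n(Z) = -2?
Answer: 862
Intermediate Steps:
N(P, G) = -2*P (N(P, G) = (-16*P)/8 = -2*P)
N(-173, 8) + v(n(-21)) = -2*(-173) + 129*(-2)² = 346 + 129*4 = 346 + 516 = 862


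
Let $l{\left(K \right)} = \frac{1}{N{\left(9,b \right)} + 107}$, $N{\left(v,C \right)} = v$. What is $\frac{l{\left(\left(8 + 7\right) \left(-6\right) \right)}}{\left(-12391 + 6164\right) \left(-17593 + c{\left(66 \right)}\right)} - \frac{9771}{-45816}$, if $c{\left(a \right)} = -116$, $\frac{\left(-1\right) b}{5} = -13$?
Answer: $\frac{10415704741997}{48839006067384} \approx 0.21327$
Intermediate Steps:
$b = 65$ ($b = \left(-5\right) \left(-13\right) = 65$)
$l{\left(K \right)} = \frac{1}{116}$ ($l{\left(K \right)} = \frac{1}{9 + 107} = \frac{1}{116}$)
$\frac{l{\left(\left(8 + 7\right) \left(-6\right) \right)}}{\left(-12391 + 6164\right) \left(-17593 + c{\left(66 \right)}\right)} - \frac{9771}{-45816} = \frac{1}{116 \left(-12391 + 6164\right) \left(-17593 - 116\right)} - \frac{9771}{-45816} = \frac{1}{116 \left(\left(-6227\right) \left(-17709\right)\right)} - - \frac{3257}{15272} = \frac{1}{116 \cdot 110273943} + \frac{3257}{15272} = \frac{1}{116} \cdot \frac{1}{110273943} + \frac{3257}{15272} = \frac{1}{12791777388} + \frac{3257}{15272} = \frac{10415704741997}{48839006067384}$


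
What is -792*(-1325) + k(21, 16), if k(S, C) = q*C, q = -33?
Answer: 1048872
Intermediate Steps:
k(S, C) = -33*C
-792*(-1325) + k(21, 16) = -792*(-1325) - 33*16 = 1049400 - 528 = 1048872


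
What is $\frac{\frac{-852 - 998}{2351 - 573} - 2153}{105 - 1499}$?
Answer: $\frac{957471}{619633} \approx 1.5452$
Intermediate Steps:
$\frac{\frac{-852 - 998}{2351 - 573} - 2153}{105 - 1499} = \frac{- \frac{1850}{1778} - 2153}{-1394} = \left(\left(-1850\right) \frac{1}{1778} - 2153\right) \left(- \frac{1}{1394}\right) = \left(- \frac{925}{889} - 2153\right) \left(- \frac{1}{1394}\right) = \left(- \frac{1914942}{889}\right) \left(- \frac{1}{1394}\right) = \frac{957471}{619633}$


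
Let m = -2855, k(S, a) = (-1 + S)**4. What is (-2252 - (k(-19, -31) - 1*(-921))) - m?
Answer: -160318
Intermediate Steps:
(-2252 - (k(-19, -31) - 1*(-921))) - m = (-2252 - ((-1 - 19)**4 - 1*(-921))) - 1*(-2855) = (-2252 - ((-20)**4 + 921)) + 2855 = (-2252 - (160000 + 921)) + 2855 = (-2252 - 1*160921) + 2855 = (-2252 - 160921) + 2855 = -163173 + 2855 = -160318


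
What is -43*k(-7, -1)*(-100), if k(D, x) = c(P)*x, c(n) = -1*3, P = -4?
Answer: 12900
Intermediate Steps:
c(n) = -3
k(D, x) = -3*x
-43*k(-7, -1)*(-100) = -(-129)*(-1)*(-100) = -43*3*(-100) = -129*(-100) = 12900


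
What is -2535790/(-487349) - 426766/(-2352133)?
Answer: 6172499323404/1146309665417 ≈ 5.3847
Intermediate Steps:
-2535790/(-487349) - 426766/(-2352133) = -2535790*(-1/487349) - 426766*(-1/2352133) = 2535790/487349 + 426766/2352133 = 6172499323404/1146309665417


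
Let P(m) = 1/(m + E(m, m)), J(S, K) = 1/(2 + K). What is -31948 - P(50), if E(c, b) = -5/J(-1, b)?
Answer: -6709079/210 ≈ -31948.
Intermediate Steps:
E(c, b) = -10 - 5*b (E(c, b) = -(10 + 5*b) = -5*(2 + b) = -10 - 5*b)
P(m) = 1/(-10 - 4*m) (P(m) = 1/(m + (-10 - 5*m)) = 1/(-10 - 4*m))
-31948 - P(50) = -31948 - 1/(2*(-5 - 2*50)) = -31948 - 1/(2*(-5 - 100)) = -31948 - 1/(2*(-105)) = -31948 - (-1)/(2*105) = -31948 - 1*(-1/210) = -31948 + 1/210 = -6709079/210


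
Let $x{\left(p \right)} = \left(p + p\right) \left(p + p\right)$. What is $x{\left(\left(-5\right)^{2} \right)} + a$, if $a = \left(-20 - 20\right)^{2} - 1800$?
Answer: $2300$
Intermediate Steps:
$x{\left(p \right)} = 4 p^{2}$ ($x{\left(p \right)} = 2 p 2 p = 4 p^{2}$)
$a = -200$ ($a = \left(-40\right)^{2} - 1800 = 1600 - 1800 = -200$)
$x{\left(\left(-5\right)^{2} \right)} + a = 4 \left(\left(-5\right)^{2}\right)^{2} - 200 = 4 \cdot 25^{2} - 200 = 4 \cdot 625 - 200 = 2500 - 200 = 2300$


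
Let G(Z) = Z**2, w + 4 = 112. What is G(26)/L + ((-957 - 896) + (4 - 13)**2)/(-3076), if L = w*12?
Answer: 273493/249156 ≈ 1.0977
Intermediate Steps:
w = 108 (w = -4 + 112 = 108)
L = 1296 (L = 108*12 = 1296)
G(26)/L + ((-957 - 896) + (4 - 13)**2)/(-3076) = 26**2/1296 + ((-957 - 896) + (4 - 13)**2)/(-3076) = 676*(1/1296) + (-1853 + (-9)**2)*(-1/3076) = 169/324 + (-1853 + 81)*(-1/3076) = 169/324 - 1772*(-1/3076) = 169/324 + 443/769 = 273493/249156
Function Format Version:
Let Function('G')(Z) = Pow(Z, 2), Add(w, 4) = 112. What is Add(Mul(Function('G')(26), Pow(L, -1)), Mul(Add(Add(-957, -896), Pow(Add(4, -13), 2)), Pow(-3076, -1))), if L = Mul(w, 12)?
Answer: Rational(273493, 249156) ≈ 1.0977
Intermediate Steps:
w = 108 (w = Add(-4, 112) = 108)
L = 1296 (L = Mul(108, 12) = 1296)
Add(Mul(Function('G')(26), Pow(L, -1)), Mul(Add(Add(-957, -896), Pow(Add(4, -13), 2)), Pow(-3076, -1))) = Add(Mul(Pow(26, 2), Pow(1296, -1)), Mul(Add(Add(-957, -896), Pow(Add(4, -13), 2)), Pow(-3076, -1))) = Add(Mul(676, Rational(1, 1296)), Mul(Add(-1853, Pow(-9, 2)), Rational(-1, 3076))) = Add(Rational(169, 324), Mul(Add(-1853, 81), Rational(-1, 3076))) = Add(Rational(169, 324), Mul(-1772, Rational(-1, 3076))) = Add(Rational(169, 324), Rational(443, 769)) = Rational(273493, 249156)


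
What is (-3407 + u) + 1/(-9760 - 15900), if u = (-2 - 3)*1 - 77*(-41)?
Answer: -6543301/25660 ≈ -255.00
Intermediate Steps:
u = 3152 (u = -5*1 + 3157 = -5 + 3157 = 3152)
(-3407 + u) + 1/(-9760 - 15900) = (-3407 + 3152) + 1/(-9760 - 15900) = -255 + 1/(-25660) = -255 - 1/25660 = -6543301/25660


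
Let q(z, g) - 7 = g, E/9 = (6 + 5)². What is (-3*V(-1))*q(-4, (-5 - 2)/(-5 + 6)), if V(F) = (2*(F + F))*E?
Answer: 0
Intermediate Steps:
E = 1089 (E = 9*(6 + 5)² = 9*11² = 9*121 = 1089)
q(z, g) = 7 + g
V(F) = 4356*F (V(F) = (2*(F + F))*1089 = (2*(2*F))*1089 = (4*F)*1089 = 4356*F)
(-3*V(-1))*q(-4, (-5 - 2)/(-5 + 6)) = (-13068*(-1))*(7 + (-5 - 2)/(-5 + 6)) = (-3*(-4356))*(7 - 7/1) = 13068*(7 - 7*1) = 13068*(7 - 7) = 13068*0 = 0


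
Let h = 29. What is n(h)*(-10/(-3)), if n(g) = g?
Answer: 290/3 ≈ 96.667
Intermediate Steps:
n(h)*(-10/(-3)) = 29*(-10/(-3)) = 29*(-10*(-1/3)) = 29*(10/3) = 290/3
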